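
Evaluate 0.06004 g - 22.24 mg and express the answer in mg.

37.8 mg

In mg:
  0.06004 g = 0.06004e3 mg = 60.04
  22.24 mg → 22.24
Difference: 60.04 - 22.24 = 37.8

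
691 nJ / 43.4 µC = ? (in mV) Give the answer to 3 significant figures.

(691e-9) / (43.4e-6) = 15.922e-3 V

15.9 mV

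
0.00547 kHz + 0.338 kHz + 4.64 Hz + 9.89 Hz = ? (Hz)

In Hz:
  0.00547 kHz = 0.00547e3 Hz = 5.47
  0.338 kHz = 0.338e3 Hz = 338
  4.64 Hz → 4.64
  9.89 Hz → 9.89
Sum: 5.47 + 338 + 4.64 + 9.89 = 358

358 Hz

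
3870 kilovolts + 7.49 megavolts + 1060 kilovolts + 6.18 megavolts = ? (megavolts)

In megavolts:
  3870 kilovolts = 3870 × 10^-3 megavolts = 3.87
  7.49 megavolts → 7.49
  1060 kilovolts = 1060 × 10^-3 megavolts = 1.06
  6.18 megavolts → 6.18
Sum: 3.87 + 7.49 + 1.06 + 6.18 = 18.6

18.6 megavolts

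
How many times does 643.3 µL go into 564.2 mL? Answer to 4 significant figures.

(564.2 × 10⁻³) / (643.3 × 10⁻⁶) = 0.87704 × 10³

877.0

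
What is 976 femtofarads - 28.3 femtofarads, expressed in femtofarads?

947.7 femtofarads

In femtofarads:
  976 femtofarads → 976
  28.3 femtofarads → 28.3
Difference: 976 - 28.3 = 947.7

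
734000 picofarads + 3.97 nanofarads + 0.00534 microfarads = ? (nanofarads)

In nanofarads:
  734000 picofarads = 734000e-3 nanofarads = 734
  3.97 nanofarads → 3.97
  0.00534 microfarads = 0.00534e3 nanofarads = 5.34
Sum: 734 + 3.97 + 5.34 = 743.31

743.31 nanofarads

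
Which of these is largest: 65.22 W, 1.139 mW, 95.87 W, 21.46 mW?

95.87 W

65.22 W = 65.22 W
1.139 mW = 0.001139 W
95.87 W = 95.87 W
21.46 mW = 0.02146 W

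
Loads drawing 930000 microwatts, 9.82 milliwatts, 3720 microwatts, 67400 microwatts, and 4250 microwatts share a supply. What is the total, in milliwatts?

In milliwatts:
  930000 microwatts = 930000 × 10⁻³ milliwatts = 930
  9.82 milliwatts → 9.82
  3720 microwatts = 3720 × 10⁻³ milliwatts = 3.72
  67400 microwatts = 67400 × 10⁻³ milliwatts = 67.4
  4250 microwatts = 4250 × 10⁻³ milliwatts = 4.25
Sum: 930 + 9.82 + 3.72 + 67.4 + 4.25 = 1015.19

1015.19 milliwatts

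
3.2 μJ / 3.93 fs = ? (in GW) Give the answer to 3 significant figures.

0.814 GW

(3.2 × 10^-6) / (3.93 × 10^-15) = 0.81425 × 10^9 W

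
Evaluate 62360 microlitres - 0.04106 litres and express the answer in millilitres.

21.3 millilitres

In millilitres:
  62360 microlitres = 62360 × 10^-3 millilitres = 62.36
  0.04106 litres = 0.04106 × 10^3 millilitres = 41.06
Difference: 62.36 - 41.06 = 21.3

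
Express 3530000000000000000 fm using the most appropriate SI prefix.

3.53 km

= 3.53e3 m; 1e3 is kilo.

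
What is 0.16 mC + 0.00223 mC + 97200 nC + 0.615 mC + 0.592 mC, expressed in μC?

1466.43 μC

In μC:
  0.16 mC = 0.16 × 10³ μC = 160
  0.00223 mC = 0.00223 × 10³ μC = 2.23
  97200 nC = 97200 × 10⁻³ μC = 97.2
  0.615 mC = 0.615 × 10³ μC = 615
  0.592 mC = 0.592 × 10³ μC = 592
Sum: 160 + 2.23 + 97.2 + 615 + 592 = 1466.43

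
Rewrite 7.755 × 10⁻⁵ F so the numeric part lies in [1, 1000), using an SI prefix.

= 77.55 × 10⁻⁶ F; 10⁻⁶ is micro.

77.55 uF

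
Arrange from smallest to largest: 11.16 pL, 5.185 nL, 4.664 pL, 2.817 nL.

11.16 pL = 0.00000000001116 L
5.185 nL = 0.000000005185 L
4.664 pL = 0.000000000004664 L
2.817 nL = 0.000000002817 L

4.664 pL < 11.16 pL < 2.817 nL < 5.185 nL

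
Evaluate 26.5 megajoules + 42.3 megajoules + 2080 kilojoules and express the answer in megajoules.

70.88 megajoules

In megajoules:
  26.5 megajoules → 26.5
  42.3 megajoules → 42.3
  2080 kilojoules = 2080 × 10⁻³ megajoules = 2.08
Sum: 26.5 + 42.3 + 2.08 = 70.88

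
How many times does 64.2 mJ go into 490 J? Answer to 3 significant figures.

(490) / (64.2e-3) = 7.632e3

7630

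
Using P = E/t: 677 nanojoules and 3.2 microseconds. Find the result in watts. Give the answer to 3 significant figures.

(677 × 10⁻⁹) / (3.2 × 10⁻⁶) = 211.56 × 10⁻³ W

0.212 watts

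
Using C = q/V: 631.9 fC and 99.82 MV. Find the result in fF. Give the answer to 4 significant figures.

0.000006330 fF

(631.9 × 10⁻¹⁵) / (99.82 × 10⁶) = 6.33039 × 10⁻²¹ F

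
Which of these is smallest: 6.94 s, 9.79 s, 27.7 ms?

6.94 s = 6.94 s
9.79 s = 9.79 s
27.7 ms = 0.0277 s

27.7 ms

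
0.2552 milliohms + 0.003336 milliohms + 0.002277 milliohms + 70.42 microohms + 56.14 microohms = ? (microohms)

387.373 microohms

In microohms:
  0.2552 milliohms = 0.2552 × 10³ microohms = 255.2
  0.003336 milliohms = 0.003336 × 10³ microohms = 3.336
  0.002277 milliohms = 0.002277 × 10³ microohms = 2.277
  70.42 microohms → 70.42
  56.14 microohms → 56.14
Sum: 255.2 + 3.336 + 2.277 + 70.42 + 56.14 = 387.373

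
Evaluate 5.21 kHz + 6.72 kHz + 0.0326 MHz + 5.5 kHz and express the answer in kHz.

50.03 kHz

In kHz:
  5.21 kHz → 5.21
  6.72 kHz → 6.72
  0.0326 MHz = 0.0326 × 10³ kHz = 32.6
  5.5 kHz → 5.5
Sum: 5.21 + 6.72 + 32.6 + 5.5 = 50.03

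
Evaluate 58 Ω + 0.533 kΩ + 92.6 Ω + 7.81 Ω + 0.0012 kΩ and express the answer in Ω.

692.61 Ω

In Ω:
  58 Ω → 58
  0.533 kΩ = 0.533 × 10³ Ω = 533
  92.6 Ω → 92.6
  7.81 Ω → 7.81
  0.0012 kΩ = 0.0012 × 10³ Ω = 1.2
Sum: 58 + 533 + 92.6 + 7.81 + 1.2 = 692.61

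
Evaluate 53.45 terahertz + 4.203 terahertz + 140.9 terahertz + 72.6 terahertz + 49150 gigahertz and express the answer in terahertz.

320.303 terahertz

In terahertz:
  53.45 terahertz → 53.45
  4.203 terahertz → 4.203
  140.9 terahertz → 140.9
  72.6 terahertz → 72.6
  49150 gigahertz = 49150 × 10⁻³ terahertz = 49.15
Sum: 53.45 + 4.203 + 140.9 + 72.6 + 49.15 = 320.303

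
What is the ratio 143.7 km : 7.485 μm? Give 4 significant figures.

19200000000

(143.7e3) / (7.485e-6) = 19.198e9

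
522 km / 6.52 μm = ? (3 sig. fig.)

(522 × 10^3) / (6.52 × 10^-6) = 80.06 × 10^9

80100000000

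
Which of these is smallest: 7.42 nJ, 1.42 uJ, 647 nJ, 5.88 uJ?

7.42 nJ = 0.00000000742 J
1.42 uJ = 0.00000142 J
647 nJ = 0.000000647 J
5.88 uJ = 0.00000588 J

7.42 nJ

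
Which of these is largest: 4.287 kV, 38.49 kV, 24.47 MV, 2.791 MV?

24.47 MV

4.287 kV = 4287 V
38.49 kV = 38490 V
24.47 MV = 24470000 V
2.791 MV = 2791000 V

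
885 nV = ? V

0.000000885 V

nano = 10⁻⁹, (no prefix) = 10⁰; factor is 10⁻⁹.
885 × 10⁻⁹ = 0.000000885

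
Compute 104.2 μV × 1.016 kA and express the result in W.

104.2 × 10^-6 × 1.016 × 10^3 = 105.8672 × 10^-3 W

0.1058672 W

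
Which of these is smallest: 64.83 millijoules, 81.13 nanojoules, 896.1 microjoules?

64.83 millijoules = 0.06483 joules
81.13 nanojoules = 0.00000008113 joules
896.1 microjoules = 0.0008961 joules

81.13 nanojoules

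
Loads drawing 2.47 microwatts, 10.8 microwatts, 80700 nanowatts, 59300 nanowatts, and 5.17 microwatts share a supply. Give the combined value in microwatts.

158.44 microwatts

In microwatts:
  2.47 microwatts → 2.47
  10.8 microwatts → 10.8
  80700 nanowatts = 80700 × 10⁻³ microwatts = 80.7
  59300 nanowatts = 59300 × 10⁻³ microwatts = 59.3
  5.17 microwatts → 5.17
Sum: 2.47 + 10.8 + 80.7 + 59.3 + 5.17 = 158.44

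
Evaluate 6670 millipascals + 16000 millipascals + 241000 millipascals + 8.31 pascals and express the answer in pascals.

271.98 pascals

In pascals:
  6670 millipascals = 6670e-3 pascals = 6.67
  16000 millipascals = 16000e-3 pascals = 16
  241000 millipascals = 241000e-3 pascals = 241
  8.31 pascals → 8.31
Sum: 6.67 + 16 + 241 + 8.31 = 271.98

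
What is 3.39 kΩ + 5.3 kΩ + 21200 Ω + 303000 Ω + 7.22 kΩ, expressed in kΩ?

340.11 kΩ

In kΩ:
  3.39 kΩ → 3.39
  5.3 kΩ → 5.3
  21200 Ω = 21200 × 10⁻³ kΩ = 21.2
  303000 Ω = 303000 × 10⁻³ kΩ = 303
  7.22 kΩ → 7.22
Sum: 3.39 + 5.3 + 21.2 + 303 + 7.22 = 340.11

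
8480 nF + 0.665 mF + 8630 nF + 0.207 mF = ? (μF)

In μF:
  8480 nF = 8480 × 10⁻³ μF = 8.48
  0.665 mF = 0.665 × 10³ μF = 665
  8630 nF = 8630 × 10⁻³ μF = 8.63
  0.207 mF = 0.207 × 10³ μF = 207
Sum: 8.48 + 665 + 8.63 + 207 = 889.11

889.11 μF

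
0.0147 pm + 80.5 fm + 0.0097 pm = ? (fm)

In fm:
  0.0147 pm = 0.0147 × 10^3 fm = 14.7
  80.5 fm → 80.5
  0.0097 pm = 0.0097 × 10^3 fm = 9.7
Sum: 14.7 + 80.5 + 9.7 = 104.9

104.9 fm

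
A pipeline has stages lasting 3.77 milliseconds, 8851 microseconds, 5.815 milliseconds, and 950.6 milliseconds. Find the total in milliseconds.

In milliseconds:
  3.77 milliseconds → 3.77
  8851 microseconds = 8851 × 10⁻³ milliseconds = 8.851
  5.815 milliseconds → 5.815
  950.6 milliseconds → 950.6
Sum: 3.77 + 8.851 + 5.815 + 950.6 = 969.036

969.036 milliseconds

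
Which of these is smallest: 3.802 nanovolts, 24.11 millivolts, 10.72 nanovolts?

3.802 nanovolts = 0.000000003802 volts
24.11 millivolts = 0.02411 volts
10.72 nanovolts = 0.00000001072 volts

3.802 nanovolts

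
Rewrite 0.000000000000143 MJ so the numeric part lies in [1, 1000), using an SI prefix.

= 143e-9 J; 1e-9 is nano.

143 nJ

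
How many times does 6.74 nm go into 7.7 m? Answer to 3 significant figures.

(7.7) / (6.74 × 10^-9) = 1.142 × 10^9

1140000000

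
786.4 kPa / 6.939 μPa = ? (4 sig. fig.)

(786.4e3) / (6.939e-6) = 113.33e9

113300000000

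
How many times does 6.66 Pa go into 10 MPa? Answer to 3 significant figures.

(10 × 10⁶) / (6.66) = 1.502 × 10⁶

1500000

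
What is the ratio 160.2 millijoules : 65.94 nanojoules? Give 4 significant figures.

2429000

(160.2e-3) / (65.94e-9) = 2.4295e6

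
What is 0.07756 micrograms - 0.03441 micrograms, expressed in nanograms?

In nanograms:
  0.07756 micrograms = 0.07756 × 10^3 nanograms = 77.56
  0.03441 micrograms = 0.03441 × 10^3 nanograms = 34.41
Difference: 77.56 - 34.41 = 43.15

43.15 nanograms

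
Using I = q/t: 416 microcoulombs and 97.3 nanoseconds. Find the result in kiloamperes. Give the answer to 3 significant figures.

(416 × 10⁻⁶) / (97.3 × 10⁻⁹) = 4.2754 × 10³ A

4.28 kiloamperes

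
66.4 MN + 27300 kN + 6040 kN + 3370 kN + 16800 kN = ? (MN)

119.91 MN

In MN:
  66.4 MN → 66.4
  27300 kN = 27300e-3 MN = 27.3
  6040 kN = 6040e-3 MN = 6.04
  3370 kN = 3370e-3 MN = 3.37
  16800 kN = 16800e-3 MN = 16.8
Sum: 66.4 + 27.3 + 6.04 + 3.37 + 16.8 = 119.91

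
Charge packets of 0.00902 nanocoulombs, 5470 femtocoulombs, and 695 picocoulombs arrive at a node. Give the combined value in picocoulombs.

In picocoulombs:
  0.00902 nanocoulombs = 0.00902 × 10³ picocoulombs = 9.02
  5470 femtocoulombs = 5470 × 10⁻³ picocoulombs = 5.47
  695 picocoulombs → 695
Sum: 9.02 + 5.47 + 695 = 709.49

709.49 picocoulombs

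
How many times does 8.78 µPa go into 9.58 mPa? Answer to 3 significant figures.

(9.58e-3) / (8.78e-6) = 1.091e3

1090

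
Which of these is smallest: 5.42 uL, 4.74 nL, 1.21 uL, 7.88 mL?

5.42 uL = 0.00000542 L
4.74 nL = 0.00000000474 L
1.21 uL = 0.00000121 L
7.88 mL = 0.00788 L

4.74 nL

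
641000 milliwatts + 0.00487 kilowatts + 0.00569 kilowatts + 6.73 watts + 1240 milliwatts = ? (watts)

659.53 watts

In watts:
  641000 milliwatts = 641000 × 10⁻³ watts = 641
  0.00487 kilowatts = 0.00487 × 10³ watts = 4.87
  0.00569 kilowatts = 0.00569 × 10³ watts = 5.69
  6.73 watts → 6.73
  1240 milliwatts = 1240 × 10⁻³ watts = 1.24
Sum: 641 + 4.87 + 5.69 + 6.73 + 1.24 = 659.53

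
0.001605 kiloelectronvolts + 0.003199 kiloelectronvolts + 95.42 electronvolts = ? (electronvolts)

In electronvolts:
  0.001605 kiloelectronvolts = 0.001605e3 electronvolts = 1.605
  0.003199 kiloelectronvolts = 0.003199e3 electronvolts = 3.199
  95.42 electronvolts → 95.42
Sum: 1.605 + 3.199 + 95.42 = 100.224

100.224 electronvolts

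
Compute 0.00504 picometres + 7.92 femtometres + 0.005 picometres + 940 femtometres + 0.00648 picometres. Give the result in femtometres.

964.44 femtometres

In femtometres:
  0.00504 picometres = 0.00504 × 10³ femtometres = 5.04
  7.92 femtometres → 7.92
  0.005 picometres = 0.005 × 10³ femtometres = 5
  940 femtometres → 940
  0.00648 picometres = 0.00648 × 10³ femtometres = 6.48
Sum: 5.04 + 7.92 + 5 + 940 + 6.48 = 964.44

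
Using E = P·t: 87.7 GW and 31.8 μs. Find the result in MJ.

2.78886 MJ

87.7 × 10^9 × 31.8 × 10^-6 = 2788.86 × 10^3 J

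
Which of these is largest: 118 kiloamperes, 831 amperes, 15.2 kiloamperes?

118 kiloamperes = 118000 amperes
831 amperes = 831 amperes
15.2 kiloamperes = 15200 amperes

118 kiloamperes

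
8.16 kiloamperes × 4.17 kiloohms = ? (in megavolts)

8.16 × 10³ × 4.17 × 10³ = 34.0272 × 10⁶ V

34.0272 megavolts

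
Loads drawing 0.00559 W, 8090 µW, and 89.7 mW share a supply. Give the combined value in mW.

In mW:
  0.00559 W = 0.00559e3 mW = 5.59
  8090 µW = 8090e-3 mW = 8.09
  89.7 mW → 89.7
Sum: 5.59 + 8.09 + 89.7 = 103.38

103.38 mW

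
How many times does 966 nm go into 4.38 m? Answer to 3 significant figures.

4530000

(4.38) / (966 × 10⁻⁹) = 0.004534 × 10⁹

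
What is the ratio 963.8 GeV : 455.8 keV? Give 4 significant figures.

(963.8 × 10^9) / (455.8 × 10^3) = 2.1145 × 10^6

2115000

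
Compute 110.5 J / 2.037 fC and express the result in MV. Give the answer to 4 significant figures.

54250000000 MV

(110.5) / (2.037e-15) = 54.2464e15 V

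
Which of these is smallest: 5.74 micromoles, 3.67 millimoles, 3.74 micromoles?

3.74 micromoles

5.74 micromoles = 0.00000574 moles
3.67 millimoles = 0.00367 moles
3.74 micromoles = 0.00000374 moles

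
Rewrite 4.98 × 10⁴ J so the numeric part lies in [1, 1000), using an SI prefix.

= 49.8 × 10³ J; 10³ is kilo.

49.8 kJ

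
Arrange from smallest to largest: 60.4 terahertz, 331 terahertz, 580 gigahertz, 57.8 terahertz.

580 gigahertz < 57.8 terahertz < 60.4 terahertz < 331 terahertz

60.4 terahertz = 60400000000000 hertz
331 terahertz = 331000000000000 hertz
580 gigahertz = 580000000000 hertz
57.8 terahertz = 57800000000000 hertz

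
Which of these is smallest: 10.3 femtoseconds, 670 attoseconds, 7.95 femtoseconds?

10.3 femtoseconds = 0.0000000000000103 seconds
670 attoseconds = 0.00000000000000067 seconds
7.95 femtoseconds = 0.00000000000000795 seconds

670 attoseconds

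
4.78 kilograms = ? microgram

kilo = 10^3, micro = 10^-6; factor is 10^9.
4.78 × 10^9 = 4780000000

4780000000 micrograms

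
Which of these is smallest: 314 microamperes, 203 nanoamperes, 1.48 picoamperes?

1.48 picoamperes

314 microamperes = 0.000314 amperes
203 nanoamperes = 0.000000203 amperes
1.48 picoamperes = 0.00000000000148 amperes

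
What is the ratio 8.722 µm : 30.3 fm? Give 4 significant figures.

287900000

(8.722 × 10^-6) / (30.3 × 10^-15) = 0.28785 × 10^9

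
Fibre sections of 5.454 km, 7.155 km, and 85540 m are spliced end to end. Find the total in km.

98.149 km

In km:
  5.454 km → 5.454
  7.155 km → 7.155
  85540 m = 85540e-3 km = 85.54
Sum: 5.454 + 7.155 + 85.54 = 98.149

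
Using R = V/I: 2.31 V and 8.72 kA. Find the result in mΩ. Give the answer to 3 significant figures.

0.265 mΩ

(2.31) / (8.72e3) = 0.26491e-3 Ω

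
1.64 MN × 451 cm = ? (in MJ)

7.3964 MJ

1.64 × 10⁶ × 451 × 10⁻² = 739.64 × 10⁴ J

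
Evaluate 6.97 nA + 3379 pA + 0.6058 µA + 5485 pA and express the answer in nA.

621.634 nA

In nA:
  6.97 nA → 6.97
  3379 pA = 3379 × 10⁻³ nA = 3.379
  0.6058 µA = 0.6058 × 10³ nA = 605.8
  5485 pA = 5485 × 10⁻³ nA = 5.485
Sum: 6.97 + 3.379 + 605.8 + 5.485 = 621.634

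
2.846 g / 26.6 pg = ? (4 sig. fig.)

107000000000

(2.846) / (26.6 × 10^-12) = 0.10699 × 10^12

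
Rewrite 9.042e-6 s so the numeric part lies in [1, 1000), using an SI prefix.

= 9.042e-6 s; 1e-6 is micro.

9.042 μs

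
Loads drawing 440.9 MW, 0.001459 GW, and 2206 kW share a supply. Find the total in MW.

In MW:
  440.9 MW → 440.9
  0.001459 GW = 0.001459 × 10³ MW = 1.459
  2206 kW = 2206 × 10⁻³ MW = 2.206
Sum: 440.9 + 1.459 + 2.206 = 444.565

444.565 MW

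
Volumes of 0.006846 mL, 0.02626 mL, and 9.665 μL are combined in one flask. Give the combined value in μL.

In μL:
  0.006846 mL = 0.006846 × 10^3 μL = 6.846
  0.02626 mL = 0.02626 × 10^3 μL = 26.26
  9.665 μL → 9.665
Sum: 6.846 + 26.26 + 9.665 = 42.771

42.771 μL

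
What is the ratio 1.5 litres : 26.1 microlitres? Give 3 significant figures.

57500

(1.5) / (26.1 × 10⁻⁶) = 0.05747 × 10⁶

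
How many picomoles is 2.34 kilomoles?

2340000000000000 picomoles

kilo = 10^3, pico = 10^-12; factor is 10^15.
2.34 × 10^15 = 2340000000000000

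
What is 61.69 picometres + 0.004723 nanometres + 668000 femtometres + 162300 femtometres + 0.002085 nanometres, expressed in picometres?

898.798 picometres

In picometres:
  61.69 picometres → 61.69
  0.004723 nanometres = 0.004723 × 10³ picometres = 4.723
  668000 femtometres = 668000 × 10⁻³ picometres = 668
  162300 femtometres = 162300 × 10⁻³ picometres = 162.3
  0.002085 nanometres = 0.002085 × 10³ picometres = 2.085
Sum: 61.69 + 4.723 + 668 + 162.3 + 2.085 = 898.798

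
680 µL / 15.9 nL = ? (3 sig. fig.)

(680e-6) / (15.9e-9) = 42.77e3

42800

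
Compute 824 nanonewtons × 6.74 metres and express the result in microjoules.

5.55376 microjoules

824 × 10^-9 × 6.74 = 5553.76 × 10^-9 J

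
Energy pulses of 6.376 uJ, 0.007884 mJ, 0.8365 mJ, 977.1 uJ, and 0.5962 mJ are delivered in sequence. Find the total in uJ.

In uJ:
  6.376 uJ → 6.376
  0.007884 mJ = 0.007884 × 10^3 uJ = 7.884
  0.8365 mJ = 0.8365 × 10^3 uJ = 836.5
  977.1 uJ → 977.1
  0.5962 mJ = 0.5962 × 10^3 uJ = 596.2
Sum: 6.376 + 7.884 + 836.5 + 977.1 + 596.2 = 2424.06

2424.06 uJ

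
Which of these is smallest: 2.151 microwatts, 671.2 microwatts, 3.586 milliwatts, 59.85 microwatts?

2.151 microwatts

2.151 microwatts = 0.000002151 watts
671.2 microwatts = 0.0006712 watts
3.586 milliwatts = 0.003586 watts
59.85 microwatts = 0.00005985 watts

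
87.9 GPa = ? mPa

giga = 1e9, milli = 1e-3; factor is 1e12.
87.9 × 1e12 = 87900000000000

87900000000000 mPa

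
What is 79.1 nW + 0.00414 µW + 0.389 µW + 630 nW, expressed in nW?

In nW:
  79.1 nW → 79.1
  0.00414 µW = 0.00414 × 10³ nW = 4.14
  0.389 µW = 0.389 × 10³ nW = 389
  630 nW → 630
Sum: 79.1 + 4.14 + 389 + 630 = 1102.24

1102.24 nW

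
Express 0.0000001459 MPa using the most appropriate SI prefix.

145.9 mPa

= 145.9e-3 Pa; 1e-3 is milli.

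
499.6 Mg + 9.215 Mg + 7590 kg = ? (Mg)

In Mg:
  499.6 Mg → 499.6
  9.215 Mg → 9.215
  7590 kg = 7590e-3 Mg = 7.59
Sum: 499.6 + 9.215 + 7.59 = 516.405

516.405 Mg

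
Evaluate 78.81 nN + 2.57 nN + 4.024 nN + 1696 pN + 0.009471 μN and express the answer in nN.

96.571 nN

In nN:
  78.81 nN → 78.81
  2.57 nN → 2.57
  4.024 nN → 4.024
  1696 pN = 1696 × 10⁻³ nN = 1.696
  0.009471 μN = 0.009471 × 10³ nN = 9.471
Sum: 78.81 + 2.57 + 4.024 + 1.696 + 9.471 = 96.571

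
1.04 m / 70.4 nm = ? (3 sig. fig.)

14800000

(1.04) / (70.4e-9) = 0.01477e9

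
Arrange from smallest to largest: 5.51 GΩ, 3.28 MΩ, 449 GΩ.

3.28 MΩ < 5.51 GΩ < 449 GΩ

5.51 GΩ = 5510000000 Ω
3.28 MΩ = 3280000 Ω
449 GΩ = 449000000000 Ω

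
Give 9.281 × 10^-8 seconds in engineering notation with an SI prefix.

92.81 nanoseconds

= 92.81 × 10^-9 seconds; 10^-9 is nano.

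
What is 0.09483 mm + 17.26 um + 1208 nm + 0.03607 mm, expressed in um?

In um:
  0.09483 mm = 0.09483e3 um = 94.83
  17.26 um → 17.26
  1208 nm = 1208e-3 um = 1.208
  0.03607 mm = 0.03607e3 um = 36.07
Sum: 94.83 + 17.26 + 1.208 + 36.07 = 149.368

149.368 um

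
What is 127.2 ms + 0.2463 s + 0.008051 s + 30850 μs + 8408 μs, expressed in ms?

420.809 ms

In ms:
  127.2 ms → 127.2
  0.2463 s = 0.2463e3 ms = 246.3
  0.008051 s = 0.008051e3 ms = 8.051
  30850 μs = 30850e-3 ms = 30.85
  8408 μs = 8408e-3 ms = 8.408
Sum: 127.2 + 246.3 + 8.051 + 30.85 + 8.408 = 420.809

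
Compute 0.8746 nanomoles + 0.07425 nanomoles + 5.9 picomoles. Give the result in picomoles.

954.75 picomoles

In picomoles:
  0.8746 nanomoles = 0.8746 × 10³ picomoles = 874.6
  0.07425 nanomoles = 0.07425 × 10³ picomoles = 74.25
  5.9 picomoles → 5.9
Sum: 874.6 + 74.25 + 5.9 = 954.75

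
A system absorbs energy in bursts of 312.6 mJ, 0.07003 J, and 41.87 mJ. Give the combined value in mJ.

424.5 mJ

In mJ:
  312.6 mJ → 312.6
  0.07003 J = 0.07003 × 10^3 mJ = 70.03
  41.87 mJ → 41.87
Sum: 312.6 + 70.03 + 41.87 = 424.5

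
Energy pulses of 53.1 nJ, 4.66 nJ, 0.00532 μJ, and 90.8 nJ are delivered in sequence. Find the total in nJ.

153.88 nJ

In nJ:
  53.1 nJ → 53.1
  4.66 nJ → 4.66
  0.00532 μJ = 0.00532 × 10^3 nJ = 5.32
  90.8 nJ → 90.8
Sum: 53.1 + 4.66 + 5.32 + 90.8 = 153.88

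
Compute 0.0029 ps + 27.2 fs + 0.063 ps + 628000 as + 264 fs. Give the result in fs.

In fs:
  0.0029 ps = 0.0029e3 fs = 2.9
  27.2 fs → 27.2
  0.063 ps = 0.063e3 fs = 63
  628000 as = 628000e-3 fs = 628
  264 fs → 264
Sum: 2.9 + 27.2 + 63 + 628 + 264 = 985.1

985.1 fs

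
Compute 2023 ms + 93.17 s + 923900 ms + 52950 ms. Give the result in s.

1072.043 s

In s:
  2023 ms = 2023 × 10^-3 s = 2.023
  93.17 s → 93.17
  923900 ms = 923900 × 10^-3 s = 923.9
  52950 ms = 52950 × 10^-3 s = 52.95
Sum: 2.023 + 93.17 + 923.9 + 52.95 = 1072.043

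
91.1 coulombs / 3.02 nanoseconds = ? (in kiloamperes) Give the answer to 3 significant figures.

30200000 kiloamperes

(91.1) / (3.02 × 10^-9) = 30.166 × 10^9 A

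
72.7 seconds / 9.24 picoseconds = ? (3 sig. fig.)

(72.7) / (9.24 × 10⁻¹²) = 7.868 × 10¹²

7870000000000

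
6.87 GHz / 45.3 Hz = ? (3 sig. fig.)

(6.87 × 10^9) / (45.3) = 0.1517 × 10^9

152000000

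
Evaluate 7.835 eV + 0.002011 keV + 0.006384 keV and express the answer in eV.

16.23 eV

In eV:
  7.835 eV → 7.835
  0.002011 keV = 0.002011 × 10³ eV = 2.011
  0.006384 keV = 0.006384 × 10³ eV = 6.384
Sum: 7.835 + 2.011 + 6.384 = 16.23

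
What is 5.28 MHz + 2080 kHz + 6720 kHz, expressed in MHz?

14.08 MHz

In MHz:
  5.28 MHz → 5.28
  2080 kHz = 2080 × 10^-3 MHz = 2.08
  6720 kHz = 6720 × 10^-3 MHz = 6.72
Sum: 5.28 + 2.08 + 6.72 = 14.08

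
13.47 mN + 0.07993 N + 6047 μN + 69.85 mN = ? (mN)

In mN:
  13.47 mN → 13.47
  0.07993 N = 0.07993e3 mN = 79.93
  6047 μN = 6047e-3 mN = 6.047
  69.85 mN → 69.85
Sum: 13.47 + 79.93 + 6.047 + 69.85 = 169.297

169.297 mN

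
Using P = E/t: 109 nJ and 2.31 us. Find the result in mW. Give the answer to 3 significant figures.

47.2 mW

(109 × 10^-9) / (2.31 × 10^-6) = 47.186 × 10^-3 W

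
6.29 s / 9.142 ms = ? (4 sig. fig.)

688.0

(6.29) / (9.142e-3) = 0.68803e3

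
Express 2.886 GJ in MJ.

2886 MJ

giga = 10⁹, mega = 10⁶; factor is 10³.
2.886 × 10³ = 2886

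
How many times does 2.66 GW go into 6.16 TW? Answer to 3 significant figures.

(6.16e12) / (2.66e9) = 2.316e3

2320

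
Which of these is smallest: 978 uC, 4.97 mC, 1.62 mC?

978 uC

978 uC = 0.000978 C
4.97 mC = 0.00497 C
1.62 mC = 0.00162 C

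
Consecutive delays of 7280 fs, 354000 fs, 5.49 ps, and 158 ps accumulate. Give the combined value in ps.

524.77 ps

In ps:
  7280 fs = 7280 × 10⁻³ ps = 7.28
  354000 fs = 354000 × 10⁻³ ps = 354
  5.49 ps → 5.49
  158 ps → 158
Sum: 7.28 + 354 + 5.49 + 158 = 524.77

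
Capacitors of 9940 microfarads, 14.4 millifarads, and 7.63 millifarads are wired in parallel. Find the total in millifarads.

In millifarads:
  9940 microfarads = 9940 × 10^-3 millifarads = 9.94
  14.4 millifarads → 14.4
  7.63 millifarads → 7.63
Sum: 9.94 + 14.4 + 7.63 = 31.97

31.97 millifarads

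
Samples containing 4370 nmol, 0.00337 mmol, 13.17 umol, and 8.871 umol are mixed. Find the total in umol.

In umol:
  4370 nmol = 4370 × 10^-3 umol = 4.37
  0.00337 mmol = 0.00337 × 10^3 umol = 3.37
  13.17 umol → 13.17
  8.871 umol → 8.871
Sum: 4.37 + 3.37 + 13.17 + 8.871 = 29.781

29.781 umol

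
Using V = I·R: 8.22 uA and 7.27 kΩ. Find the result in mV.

59.7594 mV

8.22 × 10^-6 × 7.27 × 10^3 = 59.7594 × 10^-3 V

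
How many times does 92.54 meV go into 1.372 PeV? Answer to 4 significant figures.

14830000000000000

(1.372 × 10¹⁵) / (92.54 × 10⁻³) = 0.014826 × 10¹⁸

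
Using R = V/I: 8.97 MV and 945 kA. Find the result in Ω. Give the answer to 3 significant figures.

9.49 Ω

(8.97 × 10⁶) / (945 × 10³) = 0.0094921 × 10³ Ω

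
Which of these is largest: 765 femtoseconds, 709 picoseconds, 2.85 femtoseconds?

709 picoseconds

765 femtoseconds = 0.000000000000765 seconds
709 picoseconds = 0.000000000709 seconds
2.85 femtoseconds = 0.00000000000000285 seconds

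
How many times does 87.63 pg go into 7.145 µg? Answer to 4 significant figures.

(7.145 × 10^-6) / (87.63 × 10^-12) = 0.081536 × 10^6

81540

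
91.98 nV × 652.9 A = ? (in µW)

91.98 × 10^-9 × 652.9 = 60053.742 × 10^-9 W

60.053742 µW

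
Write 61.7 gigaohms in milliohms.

giga = 1e9, milli = 1e-3; factor is 1e12.
61.7 × 1e12 = 61700000000000

61700000000000 milliohms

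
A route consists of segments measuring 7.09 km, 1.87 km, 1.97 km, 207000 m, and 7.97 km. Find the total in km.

225.9 km

In km:
  7.09 km → 7.09
  1.87 km → 1.87
  1.97 km → 1.97
  207000 m = 207000e-3 km = 207
  7.97 km → 7.97
Sum: 7.09 + 1.87 + 1.97 + 207 + 7.97 = 225.9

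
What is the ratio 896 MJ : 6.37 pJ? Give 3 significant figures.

141000000000000000000

(896e6) / (6.37e-12) = 140.7e18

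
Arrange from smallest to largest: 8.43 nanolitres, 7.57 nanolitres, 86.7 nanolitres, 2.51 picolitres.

2.51 picolitres < 7.57 nanolitres < 8.43 nanolitres < 86.7 nanolitres

8.43 nanolitres = 0.00000000843 litres
7.57 nanolitres = 0.00000000757 litres
86.7 nanolitres = 0.0000000867 litres
2.51 picolitres = 0.00000000000251 litres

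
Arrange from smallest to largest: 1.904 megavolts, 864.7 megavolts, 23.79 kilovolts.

23.79 kilovolts < 1.904 megavolts < 864.7 megavolts

1.904 megavolts = 1904000 volts
864.7 megavolts = 864700000 volts
23.79 kilovolts = 23790 volts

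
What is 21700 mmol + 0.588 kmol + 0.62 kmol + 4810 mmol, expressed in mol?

1234.51 mol

In mol:
  21700 mmol = 21700 × 10^-3 mol = 21.7
  0.588 kmol = 0.588 × 10^3 mol = 588
  0.62 kmol = 0.62 × 10^3 mol = 620
  4810 mmol = 4810 × 10^-3 mol = 4.81
Sum: 21.7 + 588 + 620 + 4.81 = 1234.51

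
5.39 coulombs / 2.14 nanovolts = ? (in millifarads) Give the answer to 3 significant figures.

(5.39) / (2.14 × 10⁻⁹) = 2.5187 × 10⁹ F

2520000000000 millifarads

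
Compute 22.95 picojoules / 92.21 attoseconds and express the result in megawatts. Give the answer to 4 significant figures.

(22.95e-12) / (92.21e-18) = 0.248888e6 W

0.2489 megawatts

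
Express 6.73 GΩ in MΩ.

giga = 10⁹, mega = 10⁶; factor is 10³.
6.73 × 10³ = 6730

6730 MΩ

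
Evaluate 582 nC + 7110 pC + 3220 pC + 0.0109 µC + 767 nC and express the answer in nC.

1370.23 nC

In nC:
  582 nC → 582
  7110 pC = 7110 × 10^-3 nC = 7.11
  3220 pC = 3220 × 10^-3 nC = 3.22
  0.0109 µC = 0.0109 × 10^3 nC = 10.9
  767 nC → 767
Sum: 582 + 7.11 + 3.22 + 10.9 + 767 = 1370.23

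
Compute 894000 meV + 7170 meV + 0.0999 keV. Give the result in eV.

In eV:
  894000 meV = 894000 × 10⁻³ eV = 894
  7170 meV = 7170 × 10⁻³ eV = 7.17
  0.0999 keV = 0.0999 × 10³ eV = 99.9
Sum: 894 + 7.17 + 99.9 = 1001.07

1001.07 eV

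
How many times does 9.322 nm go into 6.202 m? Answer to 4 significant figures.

665300000

(6.202) / (9.322 × 10⁻⁹) = 0.66531 × 10⁹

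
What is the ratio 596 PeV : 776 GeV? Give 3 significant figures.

(596 × 10¹⁵) / (776 × 10⁹) = 0.768 × 10⁶

768000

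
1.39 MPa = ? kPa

mega = 1e6, kilo = 1e3; factor is 1e3.
1.39 × 1e3 = 1390

1390 kPa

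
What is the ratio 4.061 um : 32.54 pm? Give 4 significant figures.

124800

(4.061 × 10^-6) / (32.54 × 10^-12) = 0.1248 × 10^6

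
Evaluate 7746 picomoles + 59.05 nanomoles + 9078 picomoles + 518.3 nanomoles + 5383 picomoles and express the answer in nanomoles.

599.557 nanomoles

In nanomoles:
  7746 picomoles = 7746e-3 nanomoles = 7.746
  59.05 nanomoles → 59.05
  9078 picomoles = 9078e-3 nanomoles = 9.078
  518.3 nanomoles → 518.3
  5383 picomoles = 5383e-3 nanomoles = 5.383
Sum: 7.746 + 59.05 + 9.078 + 518.3 + 5.383 = 599.557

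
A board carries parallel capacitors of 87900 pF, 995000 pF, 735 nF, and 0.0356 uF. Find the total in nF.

1853.5 nF

In nF:
  87900 pF = 87900 × 10^-3 nF = 87.9
  995000 pF = 995000 × 10^-3 nF = 995
  735 nF → 735
  0.0356 uF = 0.0356 × 10^3 nF = 35.6
Sum: 87.9 + 995 + 735 + 35.6 = 1853.5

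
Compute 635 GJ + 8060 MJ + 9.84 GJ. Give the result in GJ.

652.9 GJ

In GJ:
  635 GJ → 635
  8060 MJ = 8060e-3 GJ = 8.06
  9.84 GJ → 9.84
Sum: 635 + 8.06 + 9.84 = 652.9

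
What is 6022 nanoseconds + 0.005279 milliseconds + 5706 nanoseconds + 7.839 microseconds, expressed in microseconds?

24.846 microseconds

In microseconds:
  6022 nanoseconds = 6022 × 10⁻³ microseconds = 6.022
  0.005279 milliseconds = 0.005279 × 10³ microseconds = 5.279
  5706 nanoseconds = 5706 × 10⁻³ microseconds = 5.706
  7.839 microseconds → 7.839
Sum: 6.022 + 5.279 + 5.706 + 7.839 = 24.846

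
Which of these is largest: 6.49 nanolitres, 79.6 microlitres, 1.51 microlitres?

79.6 microlitres

6.49 nanolitres = 0.00000000649 litres
79.6 microlitres = 0.0000796 litres
1.51 microlitres = 0.00000151 litres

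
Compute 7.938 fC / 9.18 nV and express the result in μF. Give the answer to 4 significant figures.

(7.938 × 10^-15) / (9.18 × 10^-9) = 0.864706 × 10^-6 F

0.8647 μF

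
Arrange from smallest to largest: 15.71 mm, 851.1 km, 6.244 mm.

15.71 mm = 0.01571 m
851.1 km = 851100 m
6.244 mm = 0.006244 m

6.244 mm < 15.71 mm < 851.1 km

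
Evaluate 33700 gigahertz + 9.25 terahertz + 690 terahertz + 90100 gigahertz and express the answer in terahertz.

823.05 terahertz

In terahertz:
  33700 gigahertz = 33700 × 10⁻³ terahertz = 33.7
  9.25 terahertz → 9.25
  690 terahertz → 690
  90100 gigahertz = 90100 × 10⁻³ terahertz = 90.1
Sum: 33.7 + 9.25 + 690 + 90.1 = 823.05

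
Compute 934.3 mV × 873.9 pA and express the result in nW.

934.3 × 10^-3 × 873.9 × 10^-12 = 816484.77 × 10^-15 W

0.81648477 nW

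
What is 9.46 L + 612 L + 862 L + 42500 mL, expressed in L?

1525.96 L

In L:
  9.46 L → 9.46
  612 L → 612
  862 L → 862
  42500 mL = 42500 × 10⁻³ L = 42.5
Sum: 9.46 + 612 + 862 + 42.5 = 1525.96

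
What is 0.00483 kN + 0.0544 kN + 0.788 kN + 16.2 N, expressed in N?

863.43 N

In N:
  0.00483 kN = 0.00483 × 10^3 N = 4.83
  0.0544 kN = 0.0544 × 10^3 N = 54.4
  0.788 kN = 0.788 × 10^3 N = 788
  16.2 N → 16.2
Sum: 4.83 + 54.4 + 788 + 16.2 = 863.43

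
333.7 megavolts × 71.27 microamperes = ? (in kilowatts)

333.7 × 10^6 × 71.27 × 10^-6 = 23782.799 W

23.782799 kilowatts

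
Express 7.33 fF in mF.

femto = 1e-15, milli = 1e-3; factor is 1e-12.
7.33 × 1e-12 = 0.00000000000733

0.00000000000733 mF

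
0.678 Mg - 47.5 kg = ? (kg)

In kg:
  0.678 Mg = 0.678 × 10^3 kg = 678
  47.5 kg → 47.5
Difference: 678 - 47.5 = 630.5

630.5 kg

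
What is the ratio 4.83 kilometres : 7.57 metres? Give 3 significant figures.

638

(4.83e3) / (7.57) = 0.638e3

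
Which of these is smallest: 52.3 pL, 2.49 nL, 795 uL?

52.3 pL

52.3 pL = 0.0000000000523 L
2.49 nL = 0.00000000249 L
795 uL = 0.000795 L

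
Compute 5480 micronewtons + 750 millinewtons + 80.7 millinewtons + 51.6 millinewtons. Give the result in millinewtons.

In millinewtons:
  5480 micronewtons = 5480 × 10^-3 millinewtons = 5.48
  750 millinewtons → 750
  80.7 millinewtons → 80.7
  51.6 millinewtons → 51.6
Sum: 5.48 + 750 + 80.7 + 51.6 = 887.78

887.78 millinewtons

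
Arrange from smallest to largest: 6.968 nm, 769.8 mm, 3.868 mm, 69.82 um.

6.968 nm = 0.000000006968 m
769.8 mm = 0.7698 m
3.868 mm = 0.003868 m
69.82 um = 0.00006982 m

6.968 nm < 69.82 um < 3.868 mm < 769.8 mm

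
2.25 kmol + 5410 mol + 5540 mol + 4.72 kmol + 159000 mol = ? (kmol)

176.92 kmol

In kmol:
  2.25 kmol → 2.25
  5410 mol = 5410 × 10⁻³ kmol = 5.41
  5540 mol = 5540 × 10⁻³ kmol = 5.54
  4.72 kmol → 4.72
  159000 mol = 159000 × 10⁻³ kmol = 159
Sum: 2.25 + 5.41 + 5.54 + 4.72 + 159 = 176.92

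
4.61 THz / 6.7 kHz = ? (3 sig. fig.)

688000000

(4.61 × 10¹²) / (6.7 × 10³) = 0.6881 × 10⁹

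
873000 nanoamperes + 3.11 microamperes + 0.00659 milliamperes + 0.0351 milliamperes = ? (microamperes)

917.8 microamperes

In microamperes:
  873000 nanoamperes = 873000 × 10^-3 microamperes = 873
  3.11 microamperes → 3.11
  0.00659 milliamperes = 0.00659 × 10^3 microamperes = 6.59
  0.0351 milliamperes = 0.0351 × 10^3 microamperes = 35.1
Sum: 873 + 3.11 + 6.59 + 35.1 = 917.8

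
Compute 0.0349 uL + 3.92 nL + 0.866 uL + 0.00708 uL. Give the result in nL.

In nL:
  0.0349 uL = 0.0349 × 10³ nL = 34.9
  3.92 nL → 3.92
  0.866 uL = 0.866 × 10³ nL = 866
  0.00708 uL = 0.00708 × 10³ nL = 7.08
Sum: 34.9 + 3.92 + 866 + 7.08 = 911.9

911.9 nL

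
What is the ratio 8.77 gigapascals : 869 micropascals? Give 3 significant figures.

10100000000000

(8.77e9) / (869e-6) = 0.01009e15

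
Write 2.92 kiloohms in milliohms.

kilo = 1e3, milli = 1e-3; factor is 1e6.
2.92 × 1e6 = 2920000

2920000 milliohms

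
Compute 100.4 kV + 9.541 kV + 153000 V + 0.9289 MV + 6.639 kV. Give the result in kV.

1198.48 kV

In kV:
  100.4 kV → 100.4
  9.541 kV → 9.541
  153000 V = 153000 × 10^-3 kV = 153
  0.9289 MV = 0.9289 × 10^3 kV = 928.9
  6.639 kV → 6.639
Sum: 100.4 + 9.541 + 153 + 928.9 + 6.639 = 1198.48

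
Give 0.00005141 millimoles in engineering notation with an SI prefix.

= 51.41e-9 moles; 1e-9 is nano.

51.41 nanomoles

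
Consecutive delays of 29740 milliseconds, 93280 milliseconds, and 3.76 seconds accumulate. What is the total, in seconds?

126.78 seconds

In seconds:
  29740 milliseconds = 29740e-3 seconds = 29.74
  93280 milliseconds = 93280e-3 seconds = 93.28
  3.76 seconds → 3.76
Sum: 29.74 + 93.28 + 3.76 = 126.78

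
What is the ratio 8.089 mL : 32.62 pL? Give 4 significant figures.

(8.089e-3) / (32.62e-12) = 0.24798e9

248000000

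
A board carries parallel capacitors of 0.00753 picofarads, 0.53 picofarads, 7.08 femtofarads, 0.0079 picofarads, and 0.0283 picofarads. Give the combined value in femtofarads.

580.81 femtofarads

In femtofarads:
  0.00753 picofarads = 0.00753e3 femtofarads = 7.53
  0.53 picofarads = 0.53e3 femtofarads = 530
  7.08 femtofarads → 7.08
  0.0079 picofarads = 0.0079e3 femtofarads = 7.9
  0.0283 picofarads = 0.0283e3 femtofarads = 28.3
Sum: 7.53 + 530 + 7.08 + 7.9 + 28.3 = 580.81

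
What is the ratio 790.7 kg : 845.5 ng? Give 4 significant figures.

935200000000

(790.7 × 10³) / (845.5 × 10⁻⁹) = 0.93519 × 10¹²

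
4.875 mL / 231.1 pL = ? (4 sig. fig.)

21090000

(4.875 × 10^-3) / (231.1 × 10^-12) = 0.021095 × 10^9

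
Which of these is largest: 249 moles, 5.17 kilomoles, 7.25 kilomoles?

249 moles = 249 moles
5.17 kilomoles = 5170 moles
7.25 kilomoles = 7250 moles

7.25 kilomoles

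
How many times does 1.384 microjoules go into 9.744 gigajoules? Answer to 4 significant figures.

(9.744e9) / (1.384e-6) = 7.0405e15

7040000000000000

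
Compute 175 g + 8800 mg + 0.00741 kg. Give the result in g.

In g:
  175 g → 175
  8800 mg = 8800 × 10^-3 g = 8.8
  0.00741 kg = 0.00741 × 10^3 g = 7.41
Sum: 175 + 8.8 + 7.41 = 191.21

191.21 g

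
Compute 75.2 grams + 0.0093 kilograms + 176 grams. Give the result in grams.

260.5 grams

In grams:
  75.2 grams → 75.2
  0.0093 kilograms = 0.0093 × 10^3 grams = 9.3
  176 grams → 176
Sum: 75.2 + 9.3 + 176 = 260.5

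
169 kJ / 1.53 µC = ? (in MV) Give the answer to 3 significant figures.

110000 MV

(169e3) / (1.53e-6) = 110.46e9 V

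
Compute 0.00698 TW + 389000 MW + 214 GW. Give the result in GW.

609.98 GW

In GW:
  0.00698 TW = 0.00698e3 GW = 6.98
  389000 MW = 389000e-3 GW = 389
  214 GW → 214
Sum: 6.98 + 389 + 214 = 609.98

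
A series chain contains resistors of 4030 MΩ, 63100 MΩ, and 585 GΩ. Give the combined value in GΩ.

In GΩ:
  4030 MΩ = 4030 × 10^-3 GΩ = 4.03
  63100 MΩ = 63100 × 10^-3 GΩ = 63.1
  585 GΩ → 585
Sum: 4.03 + 63.1 + 585 = 652.13

652.13 GΩ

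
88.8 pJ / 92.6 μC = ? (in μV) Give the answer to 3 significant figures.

0.959 μV

(88.8e-12) / (92.6e-6) = 0.95896e-6 V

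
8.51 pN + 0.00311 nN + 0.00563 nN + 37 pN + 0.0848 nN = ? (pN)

139.05 pN

In pN:
  8.51 pN → 8.51
  0.00311 nN = 0.00311 × 10³ pN = 3.11
  0.00563 nN = 0.00563 × 10³ pN = 5.63
  37 pN → 37
  0.0848 nN = 0.0848 × 10³ pN = 84.8
Sum: 8.51 + 3.11 + 5.63 + 37 + 84.8 = 139.05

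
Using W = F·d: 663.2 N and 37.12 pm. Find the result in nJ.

24.617984 nJ

663.2 × 37.12e-12 = 24617.984e-12 J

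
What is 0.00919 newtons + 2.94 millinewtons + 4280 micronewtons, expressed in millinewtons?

16.41 millinewtons

In millinewtons:
  0.00919 newtons = 0.00919e3 millinewtons = 9.19
  2.94 millinewtons → 2.94
  4280 micronewtons = 4280e-3 millinewtons = 4.28
Sum: 9.19 + 2.94 + 4.28 = 16.41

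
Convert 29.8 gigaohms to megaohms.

29800 megaohms

giga = 10^9, mega = 10^6; factor is 10^3.
29.8 × 10^3 = 29800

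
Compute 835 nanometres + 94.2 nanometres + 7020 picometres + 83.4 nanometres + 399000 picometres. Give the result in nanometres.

1418.62 nanometres

In nanometres:
  835 nanometres → 835
  94.2 nanometres → 94.2
  7020 picometres = 7020 × 10^-3 nanometres = 7.02
  83.4 nanometres → 83.4
  399000 picometres = 399000 × 10^-3 nanometres = 399
Sum: 835 + 94.2 + 7.02 + 83.4 + 399 = 1418.62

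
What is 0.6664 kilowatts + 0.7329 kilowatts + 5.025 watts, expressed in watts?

In watts:
  0.6664 kilowatts = 0.6664 × 10³ watts = 666.4
  0.7329 kilowatts = 0.7329 × 10³ watts = 732.9
  5.025 watts → 5.025
Sum: 666.4 + 732.9 + 5.025 = 1404.325

1404.325 watts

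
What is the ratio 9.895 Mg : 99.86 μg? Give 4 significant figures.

99090000000

(9.895 × 10⁶) / (99.86 × 10⁻⁶) = 0.099089 × 10¹²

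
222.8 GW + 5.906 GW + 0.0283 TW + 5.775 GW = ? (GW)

262.781 GW

In GW:
  222.8 GW → 222.8
  5.906 GW → 5.906
  0.0283 TW = 0.0283 × 10³ GW = 28.3
  5.775 GW → 5.775
Sum: 222.8 + 5.906 + 28.3 + 5.775 = 262.781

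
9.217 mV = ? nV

9217000 nV

milli = 10⁻³, nano = 10⁻⁹; factor is 10⁶.
9.217 × 10⁶ = 9217000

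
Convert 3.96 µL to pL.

3960000 pL

micro = 1e-6, pico = 1e-12; factor is 1e6.
3.96 × 1e6 = 3960000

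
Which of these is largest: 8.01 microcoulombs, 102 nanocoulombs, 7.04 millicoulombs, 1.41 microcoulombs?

8.01 microcoulombs = 0.00000801 coulombs
102 nanocoulombs = 0.000000102 coulombs
7.04 millicoulombs = 0.00704 coulombs
1.41 microcoulombs = 0.00000141 coulombs

7.04 millicoulombs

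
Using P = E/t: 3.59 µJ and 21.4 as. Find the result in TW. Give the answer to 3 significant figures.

0.168 TW

(3.59 × 10⁻⁶) / (21.4 × 10⁻¹⁸) = 0.16776 × 10¹² W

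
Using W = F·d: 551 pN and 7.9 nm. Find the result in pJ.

0.0000043529 pJ

551 × 10^-12 × 7.9 × 10^-9 = 4352.9 × 10^-21 J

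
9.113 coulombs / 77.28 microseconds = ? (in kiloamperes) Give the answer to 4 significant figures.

117.9 kiloamperes

(9.113) / (77.28e-6) = 0.117922e6 A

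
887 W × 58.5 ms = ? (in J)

51.8895 J

887 × 58.5 × 10^-3 = 51889.5 × 10^-3 J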